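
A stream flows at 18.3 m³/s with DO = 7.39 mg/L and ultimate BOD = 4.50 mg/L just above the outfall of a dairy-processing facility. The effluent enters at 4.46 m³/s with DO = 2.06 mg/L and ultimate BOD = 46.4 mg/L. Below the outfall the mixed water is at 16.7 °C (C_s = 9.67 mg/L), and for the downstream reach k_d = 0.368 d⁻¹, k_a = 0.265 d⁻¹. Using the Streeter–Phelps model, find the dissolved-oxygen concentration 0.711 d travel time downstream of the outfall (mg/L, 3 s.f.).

DO ≈ 4.26 mg/L

Mixed DO = (18.3×7.39 + 4.46×2.06)/(18.3+4.46) = 144.4/22.76 = 6.346 mg/L.
Mixed L₀ = (18.3×4.50 + 4.46×46.4)/(22.76) = 289.3/22.76 = 12.71 mg/L.
Initial deficit D₀ = C_s − DO₀ = 9.67 − 6.346 = 3.324 mg/L.
D(0.711) = [0.368×12.71/(0.265−0.368)](e^(−0.368×0.711) − e^(−0.265×0.711)) + 3.324 e^(−0.265×0.711)
= -45.41 × (0.7698 − 0.8283) + 3.324 × 0.8283 = 5.410 mg/L.
DO = 9.67 − 5.410 = 4.260 mg/L.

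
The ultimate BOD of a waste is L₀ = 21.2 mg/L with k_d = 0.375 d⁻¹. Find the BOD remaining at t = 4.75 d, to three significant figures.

L ≈ 3.57 mg/L

L_t = L₀ e^(−k_d t) = 21.2 × e^(−0.375×4.75) = 21.2 × 0.1684 = 3.571 mg/L.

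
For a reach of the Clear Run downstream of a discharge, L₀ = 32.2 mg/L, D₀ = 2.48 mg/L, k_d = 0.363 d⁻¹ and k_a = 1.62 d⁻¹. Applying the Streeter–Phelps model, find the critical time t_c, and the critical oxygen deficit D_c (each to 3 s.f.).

t_c ≈ 0.943 d; D_c ≈ 5.12 mg/L

At the critical point dD/dt = 0, so k_d L₀ e^(−k_d t) = k_a D. Substituting D(t) from the Streeter–Phelps equation and solving for t gives
t_c = ln[(k_a/k_d)(1 − D₀(k_a−k_d)/(k_d L₀))] / (k_a−k_d).
Here k_a−k_d = 1.257 d⁻¹ and 1 − D₀(k_a−k_d)/(k_d L₀) = 1 − 2.48×1.257/(0.363×32.2) = 0.7333, so
t_c = ln(4.463 × 0.7333) / 1.257 = 1.186 / 1.257 = 0.9432 d.
L(t_c) = L₀ e^(−k_d t_c) = 32.2 × 0.7101 = 22.86 mg/L, and at the critical point k_a D_c = k_d L, so D_c = (0.363/1.62) × 22.86 = 5.123 mg/L.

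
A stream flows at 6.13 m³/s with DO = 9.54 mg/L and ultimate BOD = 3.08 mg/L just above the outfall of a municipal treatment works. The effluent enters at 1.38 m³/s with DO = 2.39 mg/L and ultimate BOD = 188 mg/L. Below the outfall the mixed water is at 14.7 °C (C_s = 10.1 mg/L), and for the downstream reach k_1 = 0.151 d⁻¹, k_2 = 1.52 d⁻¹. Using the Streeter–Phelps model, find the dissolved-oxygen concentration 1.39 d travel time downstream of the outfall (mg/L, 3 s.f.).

DO ≈ 7.05 mg/L

Mixed DO = (6.13×9.54 + 1.38×2.39)/(6.13+1.38) = 61.78/7.510 = 8.226 mg/L.
Mixed L₀ = (6.13×3.08 + 1.38×188)/(7.510) = 278.3/7.510 = 37.06 mg/L.
Initial deficit D₀ = C_s − DO₀ = 10.1 − 8.226 = 1.874 mg/L.
D(1.39) = [0.151×37.06/(1.52−0.151)](e^(−0.151×1.39) − e^(−1.52×1.39)) + 1.874 e^(−1.52×1.39)
= 4.088 × (0.8107 − 0.1209) + 1.874 × 0.1209 = 3.046 mg/L.
DO = 10.1 − 3.046 = 7.054 mg/L.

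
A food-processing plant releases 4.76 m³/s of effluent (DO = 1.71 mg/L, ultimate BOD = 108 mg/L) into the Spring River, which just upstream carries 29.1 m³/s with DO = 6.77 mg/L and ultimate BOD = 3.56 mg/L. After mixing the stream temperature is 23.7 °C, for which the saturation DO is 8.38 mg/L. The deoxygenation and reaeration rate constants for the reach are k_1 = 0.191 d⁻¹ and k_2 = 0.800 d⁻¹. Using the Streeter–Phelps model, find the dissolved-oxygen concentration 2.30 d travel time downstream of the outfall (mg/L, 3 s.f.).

DO ≈ 5.23 mg/L

Mixed DO = (29.1×6.77 + 4.76×1.71)/(29.1+4.76) = 205.1/33.86 = 6.059 mg/L.
Mixed L₀ = (29.1×3.56 + 4.76×108)/(33.86) = 617.7/33.86 = 18.24 mg/L.
Initial deficit D₀ = C_s − DO₀ = 8.38 − 6.059 = 2.321 mg/L.
D(2.30) = [0.191×18.24/(0.800−0.191)](e^(−0.191×2.30) − e^(−0.800×2.30)) + 2.321 e^(−0.800×2.30)
= 5.721 × (0.6445 − 0.1588) + 2.321 × 0.1588 = 3.147 mg/L.
DO = 8.38 − 3.147 = 5.233 mg/L.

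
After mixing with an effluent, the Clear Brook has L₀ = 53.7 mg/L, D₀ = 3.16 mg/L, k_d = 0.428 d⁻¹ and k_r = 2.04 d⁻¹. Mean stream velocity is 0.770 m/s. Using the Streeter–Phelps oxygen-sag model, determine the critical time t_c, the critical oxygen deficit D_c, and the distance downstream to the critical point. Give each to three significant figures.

t_c ≈ 0.813 d; D_c ≈ 7.95 mg/L; x_c ≈ 54.1 km

With k_r/k_d = 4.766 and 1 − D₀(k_r−k_d)/(k_d L₀) = 0.7784,
t_c = ln(4.766 × 0.7784) / (2.04 − 0.428) = ln(3.710) / 1.612 = 1.311/1.612 = 0.8133 d.
D_c = (k_d/k_r) L₀ e^(−k_d t_c) = (0.428/2.04) × 53.7 × e^(−0.428×0.8133) = 0.2098 × 53.7 × 0.7060 = 7.955 mg/L.
x_c = v t_c = 0.770 m/s × 0.8133 d × 86400 s/d = 54110 m ≈ 54.1 km.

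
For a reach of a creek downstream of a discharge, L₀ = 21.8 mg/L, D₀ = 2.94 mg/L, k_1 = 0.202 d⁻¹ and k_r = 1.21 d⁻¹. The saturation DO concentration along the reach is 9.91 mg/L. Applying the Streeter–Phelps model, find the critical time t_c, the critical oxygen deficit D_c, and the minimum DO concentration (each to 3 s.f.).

t_c = [1/(k_r−k_1)] ln[(k_r/k_1)(1 − D₀(k_r−k_1)/(k_1 L₀))]
= [1/(1.21−0.202)] ln[(1.21/0.202)(1 − 2.94×1.008/(0.202×21.8))]
= (1/1.008) ln[5.990 × 0.3270] = 0.9921 × ln(1.959) = 0.9921 × 0.6724 = 0.6670 d.
D_c = (k_1/k_r) L₀ e^(−k_1 t_c) = (0.202/1.21) × 21.8 × e^(−0.202×0.6670) = 0.1669 × 21.8 × 0.8739 = 3.181 mg/L.
Minimum DO = C_s − D_c = 9.91 − 3.181 = 6.729 mg/L.

t_c ≈ 0.667 d; D_c ≈ 3.18 mg/L; min DO ≈ 6.73 mg/L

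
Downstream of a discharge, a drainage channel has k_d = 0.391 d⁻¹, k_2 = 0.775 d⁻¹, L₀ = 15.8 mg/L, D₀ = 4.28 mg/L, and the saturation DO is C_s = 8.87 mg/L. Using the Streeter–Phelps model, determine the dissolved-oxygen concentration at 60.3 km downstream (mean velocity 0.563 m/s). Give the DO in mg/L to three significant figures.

DO ≈ 3.48 mg/L

Travel time t = x/v = 60.3 km / (0.563 m/s) = 60300 m / 0.563 m/s = 107100 s = 1.240 d.
k_d L₀/(k_2−k_d) = 0.391×15.8/(0.775−0.391) = 6.178/0.3840 = 16.09 mg/L.
e^(−k_d t) = e^(−0.391×1.240) = 0.6159; e^(−k_2 t) = e^(−0.775×1.240) = 0.3826.
D = 16.09 × (0.6159 − 0.3826) + 4.28 × 0.3826 = 3.753 + 1.638 = 5.390 mg/L.
DO = C_s − D = 8.87 − 5.390 = 3.480 mg/L.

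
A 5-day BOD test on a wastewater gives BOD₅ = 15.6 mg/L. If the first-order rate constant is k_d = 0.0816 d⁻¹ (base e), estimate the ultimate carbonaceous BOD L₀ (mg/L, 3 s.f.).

L₀ ≈ 46.6 mg/L

BOD₅ = L₀(1 − e^(−5k_d)) ⇒ L₀ = BOD₅ / (1 − e^(−5×0.0816))
= 15.6 / (1 − 0.6650) = 15.6 / 0.3350 = 46.56 mg/L.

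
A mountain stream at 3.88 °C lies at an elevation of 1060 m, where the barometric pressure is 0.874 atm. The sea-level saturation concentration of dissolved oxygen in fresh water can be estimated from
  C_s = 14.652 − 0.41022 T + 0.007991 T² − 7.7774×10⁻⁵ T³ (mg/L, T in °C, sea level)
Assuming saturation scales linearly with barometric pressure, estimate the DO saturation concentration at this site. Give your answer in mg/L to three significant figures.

C_s ≈ 11.5 mg/L

At sea level: C_s = 14.652 − 0.41022×3.88 + 0.007991×3.88² − 7.7774×10⁻⁵×3.88³ = 13.18 mg/L.
Pressure correction: C_s' = 13.18 × 0.874 = 11.52 mg/L.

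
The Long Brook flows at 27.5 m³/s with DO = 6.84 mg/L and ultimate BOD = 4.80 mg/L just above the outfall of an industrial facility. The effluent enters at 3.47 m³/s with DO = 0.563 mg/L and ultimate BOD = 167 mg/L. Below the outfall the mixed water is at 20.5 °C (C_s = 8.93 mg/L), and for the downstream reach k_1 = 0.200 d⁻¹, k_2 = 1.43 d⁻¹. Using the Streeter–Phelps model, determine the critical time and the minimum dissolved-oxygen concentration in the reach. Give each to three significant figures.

t_c ≈ 0.479 d; minimum DO ≈ 6.01 mg/L

Mixed DO = (27.5×6.84 + 3.47×0.563)/(27.5+3.47) = 190.1/30.97 = 6.137 mg/L.
Mixed L₀ = (27.5×4.80 + 3.47×167)/(30.97) = 711.5/30.97 = 22.97 mg/L.
Initial deficit D₀ = C_s − DO₀ = 8.93 − 6.137 = 2.793 mg/L.
t_c = (1/1.230) ln[(1.43/0.200)(1 − 2.793×1.230/(0.200×22.97))] = 0.8130 × ln(1.803) = 0.4794 d.
D_c = (0.200/1.43) × 22.97 × e^(−0.200×0.4794) = 0.1399 × 22.97 × 0.9086 = 2.919 mg/L.
Minimum DO = 8.93 − 2.919 = 6.011 mg/L.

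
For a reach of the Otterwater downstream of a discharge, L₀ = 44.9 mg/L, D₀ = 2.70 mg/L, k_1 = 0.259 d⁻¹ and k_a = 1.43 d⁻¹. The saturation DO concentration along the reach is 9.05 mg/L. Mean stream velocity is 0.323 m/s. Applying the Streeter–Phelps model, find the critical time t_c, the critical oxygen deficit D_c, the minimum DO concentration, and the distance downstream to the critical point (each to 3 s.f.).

With k_a/k_1 = 5.521 and 1 − D₀(k_a−k_1)/(k_1 L₀) = 0.7281,
t_c = ln(5.521 × 0.7281) / (1.43 − 0.259) = ln(4.020) / 1.171 = 1.391/1.171 = 1.188 d.
L(t_c) = L₀ e^(−k_1 t_c) = 44.9 × 0.7351 = 33.01 mg/L, and at the critical point k_a D_c = k_1 L, so D_c = (0.259/1.43) × 33.01 = 5.978 mg/L.
Minimum DO = C_s − D_c = 9.05 − 5.978 = 3.072 mg/L.
x_c = v t_c = 0.323 m/s × 1.188 d × 86400 s/d = 33160 m ≈ 33.2 km.

t_c ≈ 1.19 d; D_c ≈ 5.98 mg/L; min DO ≈ 3.07 mg/L; x_c ≈ 33.2 km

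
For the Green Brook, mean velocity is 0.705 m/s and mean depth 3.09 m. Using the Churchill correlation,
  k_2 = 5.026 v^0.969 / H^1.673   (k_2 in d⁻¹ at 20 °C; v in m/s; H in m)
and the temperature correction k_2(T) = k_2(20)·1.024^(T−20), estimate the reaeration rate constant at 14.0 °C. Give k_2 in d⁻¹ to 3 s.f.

k_2(20) = 5.026 × 0.705^0.969 / 3.09^1.673 = 5.026 × 0.7127 / 6.602 = 0.5425 d⁻¹.
k_2(14.0) = 0.5425 × 1.024^(14.0−20) = 0.5425 × 0.8674 = 0.4706 d⁻¹.

k_2 ≈ 0.471 d⁻¹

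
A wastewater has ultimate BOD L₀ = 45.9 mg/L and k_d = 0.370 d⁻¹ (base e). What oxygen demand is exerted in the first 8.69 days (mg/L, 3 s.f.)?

y_t = L₀(1 − e^(−k_d t)) = 45.9 × (1 − e^(−0.370×8.69))
= 45.9 × (1 − 0.04014) = 45.9 × 0.9599 = 44.06 mg/L.

y ≈ 44.1 mg/L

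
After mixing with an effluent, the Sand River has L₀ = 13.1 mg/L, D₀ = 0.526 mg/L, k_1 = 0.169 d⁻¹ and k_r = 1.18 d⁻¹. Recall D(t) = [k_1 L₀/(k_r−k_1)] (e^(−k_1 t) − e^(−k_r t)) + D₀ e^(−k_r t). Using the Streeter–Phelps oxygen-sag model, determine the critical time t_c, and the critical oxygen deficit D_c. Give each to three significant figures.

At the critical point dD/dt = 0, so k_1 L₀ e^(−k_1 t) = k_r D. Substituting D(t) from the Streeter–Phelps equation and solving for t gives
t_c = ln[(k_r/k_1)(1 − D₀(k_r−k_1)/(k_1 L₀))] / (k_r−k_1).
Here k_r−k_1 = 1.011 d⁻¹ and 1 − D₀(k_r−k_1)/(k_1 L₀) = 1 − 0.526×1.011/(0.169×13.1) = 0.7598, so
t_c = ln(6.982 × 0.7598) / 1.011 = 1.669 / 1.011 = 1.651 d.
L(t_c) = L₀ e^(−k_1 t_c) = 13.1 × 0.7566 = 9.911 mg/L, and at the critical point k_r D_c = k_1 L, so D_c = (0.169/1.18) × 9.911 = 1.420 mg/L.

t_c ≈ 1.65 d; D_c ≈ 1.42 mg/L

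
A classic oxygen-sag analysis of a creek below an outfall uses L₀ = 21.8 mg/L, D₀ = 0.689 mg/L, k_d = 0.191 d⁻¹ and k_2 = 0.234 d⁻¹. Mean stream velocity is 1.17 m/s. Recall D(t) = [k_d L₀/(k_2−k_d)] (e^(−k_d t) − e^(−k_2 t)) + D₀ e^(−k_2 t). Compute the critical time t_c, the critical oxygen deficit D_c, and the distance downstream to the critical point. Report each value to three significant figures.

t_c = [1/(k_2−k_d)] ln[(k_2/k_d)(1 − D₀(k_2−k_d)/(k_d L₀))]
= [1/(0.234−0.191)] ln[(0.234/0.191)(1 − 0.689×0.04300/(0.191×21.8))]
= (1/0.04300) ln[1.225 × 0.9929] = 23.26 × ln(1.216) = 23.26 × 0.1959 = 4.556 d.
L(t_c) = L₀ e^(−k_d t_c) = 21.8 × 0.4189 = 9.131 mg/L, and at the critical point k_2 D_c = k_d L, so D_c = (0.191/0.234) × 9.131 = 7.453 mg/L.
x_c = v t_c = 1.17 m/s × 4.556 d × 86400 s/d = 460600 m ≈ 461 km.

t_c ≈ 4.56 d; D_c ≈ 7.45 mg/L; x_c ≈ 461 km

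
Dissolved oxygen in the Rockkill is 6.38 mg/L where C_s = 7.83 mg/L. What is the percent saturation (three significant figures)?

81.5 % saturation

% saturation = C/C_s × 100 = 6.38/7.83 × 100 = 81.5 %.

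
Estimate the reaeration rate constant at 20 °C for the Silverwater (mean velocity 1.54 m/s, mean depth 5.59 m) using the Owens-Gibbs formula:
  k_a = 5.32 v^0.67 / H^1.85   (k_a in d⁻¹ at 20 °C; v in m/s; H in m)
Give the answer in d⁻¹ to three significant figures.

k_a ≈ 0.294 d⁻¹

k_a = 5.32 × 1.54^0.67 / 5.59^1.85 = 5.32 × 1.335 / 24.14 = 0.2943 d⁻¹.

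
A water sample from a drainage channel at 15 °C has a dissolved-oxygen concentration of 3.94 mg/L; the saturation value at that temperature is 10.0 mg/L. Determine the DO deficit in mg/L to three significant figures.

D ≈ 6.06 mg/L

D = C_s − C = 10.0 − 3.94 = 6.06 mg/L.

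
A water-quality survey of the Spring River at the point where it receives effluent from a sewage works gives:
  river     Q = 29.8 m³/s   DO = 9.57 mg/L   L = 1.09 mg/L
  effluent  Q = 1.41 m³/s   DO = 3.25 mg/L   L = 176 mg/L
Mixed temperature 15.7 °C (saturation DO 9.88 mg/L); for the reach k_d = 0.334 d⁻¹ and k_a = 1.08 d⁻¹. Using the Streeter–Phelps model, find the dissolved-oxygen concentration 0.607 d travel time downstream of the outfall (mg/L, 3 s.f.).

DO ≈ 8.37 mg/L

Mixed DO = (29.8×9.57 + 1.41×3.25)/(29.8+1.41) = 289.8/31.21 = 9.284 mg/L.
Mixed L₀ = (29.8×1.09 + 1.41×176)/(31.21) = 280.6/31.21 = 8.992 mg/L.
Initial deficit D₀ = C_s − DO₀ = 9.88 − 9.284 = 0.5955 mg/L.
D(0.607) = [0.334×8.992/(1.08−0.334)](e^(−0.334×0.607) − e^(−1.08×0.607)) + 0.5955 e^(−1.08×0.607)
= 4.026 × (0.8165 − 0.5192) + 0.5955 × 0.5192 = 1.506 mg/L.
DO = 9.88 − 1.506 = 8.374 mg/L.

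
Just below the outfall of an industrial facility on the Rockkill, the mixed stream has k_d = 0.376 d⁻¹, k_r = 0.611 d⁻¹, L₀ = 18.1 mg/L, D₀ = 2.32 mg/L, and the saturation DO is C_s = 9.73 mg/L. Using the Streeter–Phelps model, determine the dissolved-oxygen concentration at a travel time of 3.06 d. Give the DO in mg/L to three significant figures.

k_d L₀/(k_r−k_d) = 0.376×18.1/(0.611−0.376) = 6.806/0.2350 = 28.96 mg/L.
e^(−k_d t) = e^(−0.376×3.060) = 0.3165; e^(−k_r t) = e^(−0.611×3.060) = 0.1542.
D = 28.96 × (0.3165 − 0.1542) + 2.32 × 0.1542 = 4.700 + 0.3577 = 5.057 mg/L.
DO = C_s − D = 9.73 − 5.057 = 4.673 mg/L.

DO ≈ 4.67 mg/L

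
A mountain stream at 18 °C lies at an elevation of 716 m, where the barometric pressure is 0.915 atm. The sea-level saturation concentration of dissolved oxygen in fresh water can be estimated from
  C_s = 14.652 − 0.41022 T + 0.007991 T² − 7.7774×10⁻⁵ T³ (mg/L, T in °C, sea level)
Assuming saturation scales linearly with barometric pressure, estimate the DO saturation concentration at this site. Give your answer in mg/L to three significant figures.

At sea level: C_s = 14.652 − 0.41022×18 + 0.007991×18² − 7.7774×10⁻⁵×18³ = 9.404 mg/L.
Pressure correction: C_s' = 9.404 × 0.915 = 8.604 mg/L.

C_s ≈ 8.60 mg/L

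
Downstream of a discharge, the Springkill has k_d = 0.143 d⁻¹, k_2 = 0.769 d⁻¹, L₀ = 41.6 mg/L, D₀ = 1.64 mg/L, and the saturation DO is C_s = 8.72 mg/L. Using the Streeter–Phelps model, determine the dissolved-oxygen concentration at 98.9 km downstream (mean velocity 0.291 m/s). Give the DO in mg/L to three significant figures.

Travel time t = x/v = 98.9 km / (0.291 m/s) = 98900 m / 0.291 m/s = 339900 s = 3.934 d.
k_d L₀/(k_2−k_d) = 0.143×41.6/(0.769−0.143) = 5.949/0.6260 = 9.503 mg/L.
e^(−k_d t) = e^(−0.143×3.934) = 0.5698; e^(−k_2 t) = e^(−0.769×3.934) = 0.04856.
D = 9.503 × (0.5698 − 0.04856) + 1.64 × 0.04856 = 4.953 + 0.07964 = 5.033 mg/L.
DO = C_s − D = 8.72 − 5.033 = 3.687 mg/L.

DO ≈ 3.69 mg/L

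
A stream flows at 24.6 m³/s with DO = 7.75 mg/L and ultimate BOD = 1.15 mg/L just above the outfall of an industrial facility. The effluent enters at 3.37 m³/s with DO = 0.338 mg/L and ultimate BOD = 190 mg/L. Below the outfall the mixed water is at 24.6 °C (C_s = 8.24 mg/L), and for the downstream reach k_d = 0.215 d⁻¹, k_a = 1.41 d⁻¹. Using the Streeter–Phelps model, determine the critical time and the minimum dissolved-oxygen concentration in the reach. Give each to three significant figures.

Mixed DO = (24.6×7.75 + 3.37×0.338)/(24.6+3.37) = 191.8/27.97 = 6.857 mg/L.
Mixed L₀ = (24.6×1.15 + 3.37×190)/(27.97) = 668.6/27.97 = 23.90 mg/L.
Initial deficit D₀ = C_s − DO₀ = 8.24 − 6.857 = 1.383 mg/L.
t_c = (1/1.195) ln[(1.41/0.215)(1 − 1.383×1.195/(0.215×23.90))] = 0.8368 × ln(4.449) = 1.249 d.
D_c = (0.215/1.41) × 23.90 × e^(−0.215×1.249) = 0.1525 × 23.90 × 0.7645 = 2.786 mg/L.
Minimum DO = 8.24 − 2.786 = 5.454 mg/L.

t_c ≈ 1.25 d; minimum DO ≈ 5.45 mg/L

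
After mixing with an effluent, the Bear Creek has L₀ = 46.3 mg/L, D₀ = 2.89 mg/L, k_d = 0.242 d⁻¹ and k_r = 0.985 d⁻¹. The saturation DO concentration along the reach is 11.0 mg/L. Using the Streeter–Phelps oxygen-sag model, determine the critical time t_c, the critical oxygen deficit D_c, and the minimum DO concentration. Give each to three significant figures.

With k_r/k_d = 4.070 and 1 − D₀(k_r−k_d)/(k_d L₀) = 0.8084,
t_c = ln(4.070 × 0.8084) / (0.985 − 0.242) = ln(3.290) / 0.7430 = 1.191/0.7430 = 1.603 d.
D_c = (k_d/k_r) L₀ e^(−k_d t_c) = (0.242/0.985) × 46.3 × e^(−0.242×1.603) = 0.2457 × 46.3 × 0.6785 = 7.718 mg/L.
Minimum DO = C_s − D_c = 11.0 − 7.718 = 3.282 mg/L.

t_c ≈ 1.60 d; D_c ≈ 7.72 mg/L; min DO ≈ 3.28 mg/L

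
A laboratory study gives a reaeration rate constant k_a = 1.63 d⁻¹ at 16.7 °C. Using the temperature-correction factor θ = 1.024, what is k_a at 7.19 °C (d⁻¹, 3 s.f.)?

k_a ≈ 1.30 d⁻¹

k_a(T₂) = k_a(T₁) · θ^(T₂−T₁) = 1.63 × 1.024^(7.19−16.7)
= 1.63 × 1.024^-9.51 = 1.63 × 0.7981 = 1.301 d⁻¹.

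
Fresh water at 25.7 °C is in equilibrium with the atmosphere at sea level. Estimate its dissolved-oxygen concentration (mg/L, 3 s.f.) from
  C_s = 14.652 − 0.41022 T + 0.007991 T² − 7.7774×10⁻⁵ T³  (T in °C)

C_s ≈ 8.07 mg/L

C_s = 14.652 − 0.41022×25.7 + 0.007991×25.7² − 7.7774×10⁻⁵×25.7³ = 8.067 mg/L.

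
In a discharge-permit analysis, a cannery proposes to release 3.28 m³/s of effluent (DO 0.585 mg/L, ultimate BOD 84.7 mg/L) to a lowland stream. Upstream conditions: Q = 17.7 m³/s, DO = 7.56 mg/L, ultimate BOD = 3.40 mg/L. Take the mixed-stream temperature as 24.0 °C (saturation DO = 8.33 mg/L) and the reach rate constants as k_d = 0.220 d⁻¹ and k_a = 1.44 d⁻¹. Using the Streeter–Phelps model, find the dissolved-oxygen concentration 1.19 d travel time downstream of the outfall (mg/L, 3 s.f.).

DO ≈ 6.28 mg/L

Mixed DO = (17.7×7.56 + 3.28×0.585)/(17.7+3.28) = 135.7/20.98 = 6.470 mg/L.
Mixed L₀ = (17.7×3.40 + 3.28×84.7)/(20.98) = 338.0/20.98 = 16.11 mg/L.
Initial deficit D₀ = C_s − DO₀ = 8.33 − 6.470 = 1.860 mg/L.
D(1.19) = [0.220×16.11/(1.44−0.220)](e^(−0.220×1.19) − e^(−1.44×1.19)) + 1.860 e^(−1.44×1.19)
= 2.905 × (0.7697 − 0.1802) + 1.860 × 0.1802 = 2.048 mg/L.
DO = 8.33 − 2.048 = 6.282 mg/L.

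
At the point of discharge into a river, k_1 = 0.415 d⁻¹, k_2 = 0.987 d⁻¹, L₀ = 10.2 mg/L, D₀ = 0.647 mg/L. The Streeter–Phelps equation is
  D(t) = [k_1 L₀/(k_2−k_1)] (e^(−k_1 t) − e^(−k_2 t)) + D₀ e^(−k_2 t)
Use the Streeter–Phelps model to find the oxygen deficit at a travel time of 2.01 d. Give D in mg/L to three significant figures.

k_1 L₀/(k_2−k_1) = 0.415×10.2/(0.987−0.415) = 4.233/0.5720 = 7.400 mg/L.
e^(−k_1 t) = e^(−0.415×2.010) = 0.4342; e^(−k_2 t) = e^(−0.987×2.010) = 0.1375.
D = 7.400 × (0.4342 − 0.1375) + 0.647 × 0.1375 = 2.196 + 0.08899 = 2.285 mg/L.

D ≈ 2.28 mg/L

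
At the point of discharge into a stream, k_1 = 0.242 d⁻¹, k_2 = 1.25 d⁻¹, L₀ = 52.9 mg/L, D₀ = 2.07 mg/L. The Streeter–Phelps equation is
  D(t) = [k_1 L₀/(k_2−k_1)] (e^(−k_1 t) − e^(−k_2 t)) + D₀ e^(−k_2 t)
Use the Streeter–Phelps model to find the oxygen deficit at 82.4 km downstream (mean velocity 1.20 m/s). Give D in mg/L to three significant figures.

D ≈ 6.54 mg/L

Travel time t = x/v = 82.4 km / (1.20 m/s) = 82400 m / 1.20 m/s = 68670 s = 0.7948 d.
k_1 L₀/(k_2−k_1) = 0.242×52.9/(1.25−0.242) = 12.80/1.008 = 12.70 mg/L.
e^(−k_1 t) = e^(−0.242×0.7948) = 0.8250; e^(−k_2 t) = e^(−1.25×0.7948) = 0.3703.
D = 12.70 × (0.8250 − 0.3703) + 2.07 × 0.3703 = 5.775 + 0.7665 = 6.542 mg/L.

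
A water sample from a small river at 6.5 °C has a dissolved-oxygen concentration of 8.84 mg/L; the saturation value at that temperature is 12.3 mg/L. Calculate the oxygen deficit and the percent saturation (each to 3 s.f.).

D = C_s − C = 12.3 − 8.84 = 3.46 mg/L.
% saturation = 8.84/12.3 × 100 = 71.9 %.

D ≈ 3.46 mg/L; 71.9 % saturation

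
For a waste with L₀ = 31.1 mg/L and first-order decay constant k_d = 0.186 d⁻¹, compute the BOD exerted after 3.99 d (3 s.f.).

y ≈ 16.3 mg/L

y_t = L₀(1 − e^(−k_d t)) = 31.1 × (1 − e^(−0.186×3.99))
= 31.1 × (1 − 0.4761) = 31.1 × 0.5239 = 16.29 mg/L.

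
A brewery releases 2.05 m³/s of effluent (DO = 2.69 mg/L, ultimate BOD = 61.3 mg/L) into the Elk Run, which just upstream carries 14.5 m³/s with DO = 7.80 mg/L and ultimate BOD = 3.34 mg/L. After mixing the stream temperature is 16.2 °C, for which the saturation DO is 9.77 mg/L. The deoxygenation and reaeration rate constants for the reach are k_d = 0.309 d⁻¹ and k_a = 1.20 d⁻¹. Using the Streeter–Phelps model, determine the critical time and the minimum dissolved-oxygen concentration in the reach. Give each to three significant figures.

Mixed DO = (14.5×7.80 + 2.05×2.69)/(14.5+2.05) = 118.6/16.55 = 7.167 mg/L.
Mixed L₀ = (14.5×3.34 + 2.05×61.3)/(16.55) = 174.1/16.55 = 10.52 mg/L.
Initial deficit D₀ = C_s − DO₀ = 9.77 − 7.167 = 2.603 mg/L.
t_c = (1/0.8910) ln[(1.20/0.309)(1 − 2.603×0.8910/(0.309×10.52))] = 1.122 × ln(1.113) = 0.1197 d.
D_c = (0.309/1.20) × 10.52 × e^(−0.309×0.1197) = 0.2575 × 10.52 × 0.9637 = 2.610 mg/L.
Minimum DO = 9.77 − 2.610 = 7.160 mg/L.

t_c ≈ 0.120 d; minimum DO ≈ 7.16 mg/L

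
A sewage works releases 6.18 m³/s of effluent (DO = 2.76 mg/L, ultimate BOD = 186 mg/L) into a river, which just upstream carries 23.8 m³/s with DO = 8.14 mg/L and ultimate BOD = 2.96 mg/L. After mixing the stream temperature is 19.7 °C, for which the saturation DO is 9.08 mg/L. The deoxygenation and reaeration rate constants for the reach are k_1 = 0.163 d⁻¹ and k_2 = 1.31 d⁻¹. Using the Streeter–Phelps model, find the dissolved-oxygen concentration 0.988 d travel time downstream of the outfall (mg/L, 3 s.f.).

DO ≈ 5.18 mg/L

Mixed DO = (23.8×8.14 + 6.18×2.76)/(23.8+6.18) = 210.8/29.98 = 7.031 mg/L.
Mixed L₀ = (23.8×2.96 + 6.18×186)/(29.98) = 1220/29.98 = 40.69 mg/L.
Initial deficit D₀ = C_s − DO₀ = 9.08 − 7.031 = 2.049 mg/L.
D(0.988) = [0.163×40.69/(1.31−0.163)](e^(−0.163×0.988) − e^(−1.31×0.988)) + 2.049 e^(−1.31×0.988)
= 5.783 × (0.8513 − 0.2741) + 2.049 × 0.2741 = 3.899 mg/L.
DO = 9.08 − 3.899 = 5.181 mg/L.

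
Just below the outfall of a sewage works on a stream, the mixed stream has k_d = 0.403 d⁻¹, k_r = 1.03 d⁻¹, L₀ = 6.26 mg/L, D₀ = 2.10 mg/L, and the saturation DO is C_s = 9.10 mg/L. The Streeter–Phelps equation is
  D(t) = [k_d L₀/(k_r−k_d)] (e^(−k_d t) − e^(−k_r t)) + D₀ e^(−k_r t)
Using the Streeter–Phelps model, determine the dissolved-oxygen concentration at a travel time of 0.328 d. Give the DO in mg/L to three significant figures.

k_d L₀/(k_r−k_d) = 0.403×6.26/(1.03−0.403) = 2.523/0.6270 = 4.024 mg/L.
e^(−k_d t) = e^(−0.403×0.3280) = 0.8762; e^(−k_r t) = e^(−1.03×0.3280) = 0.7133.
D = 4.024 × (0.8762 − 0.7133) + 2.10 × 0.7133 = 0.6553 + 1.498 = 2.153 mg/L.
DO = C_s − D = 9.10 − 2.153 = 6.947 mg/L.

DO ≈ 6.95 mg/L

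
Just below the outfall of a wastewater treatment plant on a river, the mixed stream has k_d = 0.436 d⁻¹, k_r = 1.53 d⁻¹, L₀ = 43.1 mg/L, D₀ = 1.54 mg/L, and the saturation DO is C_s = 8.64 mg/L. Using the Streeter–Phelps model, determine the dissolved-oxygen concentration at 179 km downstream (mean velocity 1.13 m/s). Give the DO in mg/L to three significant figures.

Travel time t = x/v = 179 km / (1.13 m/s) = 179000 m / 1.13 m/s = 158400 s = 1.833 d.
k_d L₀/(k_r−k_d) = 0.436×43.1/(1.53−0.436) = 18.79/1.094 = 17.18 mg/L.
e^(−k_d t) = e^(−0.436×1.833) = 0.4496; e^(−k_r t) = e^(−1.53×1.833) = 0.06050.
D = 17.18 × (0.4496 − 0.06050) + 1.54 × 0.06050 = 6.684 + 0.09317 = 6.777 mg/L.
DO = C_s − D = 8.64 − 6.777 = 1.863 mg/L.

DO ≈ 1.86 mg/L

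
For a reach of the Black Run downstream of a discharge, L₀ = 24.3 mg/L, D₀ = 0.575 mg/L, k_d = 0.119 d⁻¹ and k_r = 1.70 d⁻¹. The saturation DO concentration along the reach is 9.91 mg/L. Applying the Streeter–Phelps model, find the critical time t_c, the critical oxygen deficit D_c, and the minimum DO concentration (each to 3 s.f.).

t_c ≈ 1.44 d; D_c ≈ 1.43 mg/L; min DO ≈ 8.48 mg/L

At the critical point dD/dt = 0, so k_d L₀ e^(−k_d t) = k_r D. Substituting D(t) from the Streeter–Phelps equation and solving for t gives
t_c = ln[(k_r/k_d)(1 − D₀(k_r−k_d)/(k_d L₀))] / (k_r−k_d).
Here k_r−k_d = 1.581 d⁻¹ and 1 − D₀(k_r−k_d)/(k_d L₀) = 1 − 0.575×1.581/(0.119×24.3) = 0.6856, so
t_c = ln(14.29 × 0.6856) / 1.581 = 2.282 / 1.581 = 1.443 d.
L(t_c) = L₀ e^(−k_d t_c) = 24.3 × 0.8422 = 20.47 mg/L, and at the critical point k_r D_c = k_d L, so D_c = (0.119/1.70) × 20.47 = 1.433 mg/L.
Minimum DO = C_s − D_c = 9.91 − 1.433 = 8.477 mg/L.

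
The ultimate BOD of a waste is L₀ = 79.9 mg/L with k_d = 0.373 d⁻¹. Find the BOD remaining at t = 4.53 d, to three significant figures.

L ≈ 14.7 mg/L

L_t = L₀ e^(−k_d t) = 79.9 × e^(−0.373×4.53) = 79.9 × 0.1846 = 14.75 mg/L.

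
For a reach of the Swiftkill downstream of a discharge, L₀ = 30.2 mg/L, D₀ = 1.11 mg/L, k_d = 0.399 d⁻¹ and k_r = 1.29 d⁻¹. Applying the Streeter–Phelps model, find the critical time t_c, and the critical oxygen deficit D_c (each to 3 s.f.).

t_c ≈ 1.22 d; D_c ≈ 5.74 mg/L

t_c = [1/(k_r−k_d)] ln[(k_r/k_d)(1 − D₀(k_r−k_d)/(k_d L₀))]
= [1/(1.29−0.399)] ln[(1.29/0.399)(1 − 1.11×0.8910/(0.399×30.2))]
= (1/0.8910) ln[3.233 × 0.9179] = 1.122 × ln(2.968) = 1.122 × 1.088 = 1.221 d.
L(t_c) = L₀ e^(−k_d t_c) = 30.2 × 0.6144 = 18.55 mg/L, and at the critical point k_r D_c = k_d L, so D_c = (0.399/1.29) × 18.55 = 5.739 mg/L.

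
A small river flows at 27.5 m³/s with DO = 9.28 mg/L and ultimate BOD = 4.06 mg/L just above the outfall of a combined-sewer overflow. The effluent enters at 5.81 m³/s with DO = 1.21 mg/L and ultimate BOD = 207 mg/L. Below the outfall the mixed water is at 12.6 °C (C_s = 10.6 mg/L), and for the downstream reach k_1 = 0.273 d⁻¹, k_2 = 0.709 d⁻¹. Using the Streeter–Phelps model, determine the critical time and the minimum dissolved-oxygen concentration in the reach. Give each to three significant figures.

t_c ≈ 1.92 d; minimum DO ≈ 1.61 mg/L

Mixed DO = (27.5×9.28 + 5.81×1.21)/(27.5+5.81) = 262.2/33.31 = 7.872 mg/L.
Mixed L₀ = (27.5×4.06 + 5.81×207)/(33.31) = 1314/33.31 = 39.46 mg/L.
Initial deficit D₀ = C_s − DO₀ = 10.6 − 7.872 = 2.728 mg/L.
t_c = (1/0.4360) ln[(0.709/0.273)(1 − 2.728×0.4360/(0.273×39.46))] = 2.294 × ln(2.310) = 1.921 d.
D_c = (0.273/0.709) × 39.46 × e^(−0.273×1.921) = 0.3850 × 39.46 × 0.5919 = 8.993 mg/L.
Minimum DO = 10.6 − 8.993 = 1.607 mg/L.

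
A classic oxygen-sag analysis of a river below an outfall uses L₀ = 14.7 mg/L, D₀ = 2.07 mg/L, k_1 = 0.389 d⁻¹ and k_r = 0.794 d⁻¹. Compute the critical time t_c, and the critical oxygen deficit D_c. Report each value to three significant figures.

At the critical point dD/dt = 0, so k_1 L₀ e^(−k_1 t) = k_r D. Substituting D(t) from the Streeter–Phelps equation and solving for t gives
t_c = ln[(k_r/k_1)(1 − D₀(k_r−k_1)/(k_1 L₀))] / (k_r−k_1).
Here k_r−k_1 = 0.4050 d⁻¹ and 1 − D₀(k_r−k_1)/(k_1 L₀) = 1 − 2.07×0.4050/(0.389×14.7) = 0.8534, so
t_c = ln(2.041 × 0.8534) / 0.4050 = 0.5550 / 0.4050 = 1.370 d.
D_c = (k_1/k_r) L₀ e^(−k_1 t_c) = (0.389/0.794) × 14.7 × e^(−0.389×1.370) = 0.4899 × 14.7 × 0.5868 = 4.226 mg/L.

t_c ≈ 1.37 d; D_c ≈ 4.23 mg/L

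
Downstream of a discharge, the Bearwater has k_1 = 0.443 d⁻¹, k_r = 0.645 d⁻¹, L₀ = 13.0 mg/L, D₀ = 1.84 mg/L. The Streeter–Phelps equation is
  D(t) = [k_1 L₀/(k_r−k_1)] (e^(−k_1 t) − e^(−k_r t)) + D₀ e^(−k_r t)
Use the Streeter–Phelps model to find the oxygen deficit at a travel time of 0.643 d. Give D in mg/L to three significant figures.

D ≈ 3.83 mg/L

k_1 L₀/(k_r−k_1) = 0.443×13.0/(0.645−0.443) = 5.759/0.2020 = 28.51 mg/L.
e^(−k_1 t) = e^(−0.443×0.6430) = 0.7521; e^(−k_r t) = e^(−0.645×0.6430) = 0.6605.
D = 28.51 × (0.7521 − 0.6605) + 1.84 × 0.6605 = 2.612 + 1.215 = 3.827 mg/L.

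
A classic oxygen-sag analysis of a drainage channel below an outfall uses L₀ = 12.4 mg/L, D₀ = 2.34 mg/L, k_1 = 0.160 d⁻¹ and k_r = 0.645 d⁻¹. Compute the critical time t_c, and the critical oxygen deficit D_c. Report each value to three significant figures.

t_c = [1/(k_r−k_1)] ln[(k_r/k_1)(1 − D₀(k_r−k_1)/(k_1 L₀))]
= [1/(0.645−0.160)] ln[(0.645/0.160)(1 − 2.34×0.4850/(0.160×12.4))]
= (1/0.4850) ln[4.031 × 0.4280] = 2.062 × ln(1.725) = 2.062 × 0.5454 = 1.125 d.
L(t_c) = L₀ e^(−k_1 t_c) = 12.4 × 0.8353 = 10.36 mg/L, and at the critical point k_r D_c = k_1 L, so D_c = (0.160/0.645) × 10.36 = 2.569 mg/L.

t_c ≈ 1.12 d; D_c ≈ 2.57 mg/L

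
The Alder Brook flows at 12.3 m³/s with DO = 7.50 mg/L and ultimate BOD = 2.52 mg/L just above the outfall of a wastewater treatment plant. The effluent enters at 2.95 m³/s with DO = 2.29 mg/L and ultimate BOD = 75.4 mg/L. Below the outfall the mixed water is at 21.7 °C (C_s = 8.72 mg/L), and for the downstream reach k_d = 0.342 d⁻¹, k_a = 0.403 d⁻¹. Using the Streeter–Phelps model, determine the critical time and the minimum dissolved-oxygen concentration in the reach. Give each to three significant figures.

Mixed DO = (12.3×7.50 + 2.95×2.29)/(12.3+2.95) = 99.01/15.25 = 6.492 mg/L.
Mixed L₀ = (12.3×2.52 + 2.95×75.4)/(15.25) = 253.4/15.25 = 16.62 mg/L.
Initial deficit D₀ = C_s − DO₀ = 8.72 − 6.492 = 2.228 mg/L.
t_c = (1/0.06100) ln[(0.403/0.342)(1 − 2.228×0.06100/(0.342×16.62))] = 16.39 × ln(1.150) = 2.294 d.
D_c = (0.342/0.403) × 16.62 × e^(−0.342×2.294) = 0.8486 × 16.62 × 0.4564 = 6.436 mg/L.
Minimum DO = 8.72 − 6.436 = 2.284 mg/L.

t_c ≈ 2.29 d; minimum DO ≈ 2.28 mg/L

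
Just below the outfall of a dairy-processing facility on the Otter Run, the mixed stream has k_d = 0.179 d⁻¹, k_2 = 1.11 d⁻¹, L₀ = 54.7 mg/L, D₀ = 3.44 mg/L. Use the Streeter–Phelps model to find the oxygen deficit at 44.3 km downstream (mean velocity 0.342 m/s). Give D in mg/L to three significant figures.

D ≈ 6.70 mg/L

Travel time t = x/v = 44.3 km / (0.342 m/s) = 44300 m / 0.342 m/s = 129500 s = 1.499 d.
k_d L₀/(k_2−k_d) = 0.179×54.7/(1.11−0.179) = 9.791/0.9310 = 10.52 mg/L.
e^(−k_d t) = e^(−0.179×1.499) = 0.7646; e^(−k_2 t) = e^(−1.11×1.499) = 0.1894.
D = 10.52 × (0.7646 − 0.1894) + 3.44 × 0.1894 = 6.050 + 0.6514 = 6.702 mg/L.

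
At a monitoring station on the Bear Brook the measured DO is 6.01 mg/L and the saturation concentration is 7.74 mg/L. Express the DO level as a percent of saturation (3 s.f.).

% saturation = C/C_s × 100 = 6.01/7.74 × 100 = 77.6 %.

77.6 % saturation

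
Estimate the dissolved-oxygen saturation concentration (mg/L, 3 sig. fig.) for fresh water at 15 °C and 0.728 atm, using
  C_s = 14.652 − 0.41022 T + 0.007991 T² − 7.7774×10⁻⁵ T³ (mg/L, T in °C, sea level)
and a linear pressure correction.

At sea level: C_s = 14.652 − 0.41022×15 + 0.007991×15² − 7.7774×10⁻⁵×15³ = 10.03 mg/L.
Pressure correction: C_s' = 10.03 × 0.728 = 7.305 mg/L.

C_s ≈ 7.30 mg/L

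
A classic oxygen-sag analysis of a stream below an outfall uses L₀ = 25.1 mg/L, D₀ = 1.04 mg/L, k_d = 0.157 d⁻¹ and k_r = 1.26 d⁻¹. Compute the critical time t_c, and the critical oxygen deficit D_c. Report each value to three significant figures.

t_c = [1/(k_r−k_d)] ln[(k_r/k_d)(1 − D₀(k_r−k_d)/(k_d L₀))]
= [1/(1.26−0.157)] ln[(1.26/0.157)(1 − 1.04×1.103/(0.157×25.1))]
= (1/1.103) ln[8.025 × 0.7089] = 0.9066 × ln(5.689) = 0.9066 × 1.739 = 1.576 d.
D_c = (k_d/k_r) L₀ e^(−k_d t_c) = (0.157/1.26) × 25.1 × e^(−0.157×1.576) = 0.1246 × 25.1 × 0.7808 = 2.442 mg/L.

t_c ≈ 1.58 d; D_c ≈ 2.44 mg/L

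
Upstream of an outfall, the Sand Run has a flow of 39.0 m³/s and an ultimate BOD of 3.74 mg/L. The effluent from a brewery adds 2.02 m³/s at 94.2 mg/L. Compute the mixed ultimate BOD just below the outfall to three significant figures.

8.19 mg/L

Flow-weighted mixing: C = (Q_r C_r + Q_w C_w)/(Q_r + Q_w)
= (39.0×3.74 + 2.02×94.2)/(39.0 + 2.02) = 336.1/41.02 = 8.195 mg/L.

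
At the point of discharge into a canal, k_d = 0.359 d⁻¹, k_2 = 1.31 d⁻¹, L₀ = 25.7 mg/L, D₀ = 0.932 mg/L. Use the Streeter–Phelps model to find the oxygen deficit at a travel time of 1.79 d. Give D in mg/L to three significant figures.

k_d L₀/(k_2−k_d) = 0.359×25.7/(1.31−0.359) = 9.226/0.9510 = 9.702 mg/L.
e^(−k_d t) = e^(−0.359×1.790) = 0.5259; e^(−k_2 t) = e^(−1.31×1.790) = 0.09586.
D = 9.702 × (0.5259 − 0.09586) + 0.932 × 0.09586 = 4.172 + 0.08934 = 4.262 mg/L.

D ≈ 4.26 mg/L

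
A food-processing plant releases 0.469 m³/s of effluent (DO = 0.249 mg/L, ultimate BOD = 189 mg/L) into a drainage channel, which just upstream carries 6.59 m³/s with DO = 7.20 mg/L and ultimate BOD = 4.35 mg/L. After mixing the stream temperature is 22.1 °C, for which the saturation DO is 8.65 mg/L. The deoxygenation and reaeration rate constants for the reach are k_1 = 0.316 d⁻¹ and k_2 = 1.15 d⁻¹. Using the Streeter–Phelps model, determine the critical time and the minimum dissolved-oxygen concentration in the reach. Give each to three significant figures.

Mixed DO = (6.59×7.20 + 0.469×0.249)/(6.59+0.469) = 47.56/7.059 = 6.738 mg/L.
Mixed L₀ = (6.59×4.35 + 0.469×189)/(7.059) = 117.3/7.059 = 16.62 mg/L.
Initial deficit D₀ = C_s − DO₀ = 8.65 − 6.738 = 1.912 mg/L.
t_c = (1/0.8340) ln[(1.15/0.316)(1 − 1.912×0.8340/(0.316×16.62))] = 1.199 × ln(2.534) = 1.115 d.
D_c = (0.316/1.15) × 16.62 × e^(−0.316×1.115) = 0.2748 × 16.62 × 0.7030 = 3.210 mg/L.
Minimum DO = 8.65 − 3.210 = 5.440 mg/L.

t_c ≈ 1.11 d; minimum DO ≈ 5.44 mg/L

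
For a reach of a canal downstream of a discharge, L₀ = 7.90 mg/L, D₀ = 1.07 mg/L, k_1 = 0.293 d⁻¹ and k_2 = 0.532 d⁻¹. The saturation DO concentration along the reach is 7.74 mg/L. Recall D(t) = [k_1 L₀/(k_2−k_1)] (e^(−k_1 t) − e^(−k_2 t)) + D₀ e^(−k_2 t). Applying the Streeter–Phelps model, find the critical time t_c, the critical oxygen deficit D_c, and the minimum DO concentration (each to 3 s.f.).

t_c ≈ 2.01 d; D_c ≈ 2.42 mg/L; min DO ≈ 5.32 mg/L

t_c = [1/(k_2−k_1)] ln[(k_2/k_1)(1 − D₀(k_2−k_1)/(k_1 L₀))]
= [1/(0.532−0.293)] ln[(0.532/0.293)(1 − 1.07×0.2390/(0.293×7.90))]
= (1/0.2390) ln[1.816 × 0.8895] = 4.184 × ln(1.615) = 4.184 × 0.4794 = 2.006 d.
D_c = (k_1/k_2) L₀ e^(−k_1 t_c) = (0.293/0.532) × 7.90 × e^(−0.293×2.006) = 0.5508 × 7.90 × 0.5556 = 2.417 mg/L.
Minimum DO = C_s − D_c = 7.74 − 2.417 = 5.323 mg/L.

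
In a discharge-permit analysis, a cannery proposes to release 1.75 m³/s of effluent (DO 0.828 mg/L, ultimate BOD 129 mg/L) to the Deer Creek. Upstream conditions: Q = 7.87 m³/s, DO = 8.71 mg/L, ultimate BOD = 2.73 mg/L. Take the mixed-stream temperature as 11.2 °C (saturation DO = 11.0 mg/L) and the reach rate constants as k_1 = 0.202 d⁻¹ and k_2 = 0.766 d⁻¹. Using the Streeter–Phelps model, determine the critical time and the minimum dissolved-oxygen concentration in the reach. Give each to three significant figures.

t_c ≈ 1.44 d; minimum DO ≈ 5.94 mg/L

Mixed DO = (7.87×8.71 + 1.75×0.828)/(7.87+1.75) = 70.00/9.620 = 7.276 mg/L.
Mixed L₀ = (7.87×2.73 + 1.75×129)/(9.620) = 247.2/9.620 = 25.70 mg/L.
Initial deficit D₀ = C_s − DO₀ = 11.0 − 7.276 = 3.724 mg/L.
t_c = (1/0.5640) ln[(0.766/0.202)(1 − 3.724×0.5640/(0.202×25.70))] = 1.773 × ln(2.258) = 1.444 d.
D_c = (0.202/0.766) × 25.70 × e^(−0.202×1.444) = 0.2637 × 25.70 × 0.7470 = 5.063 mg/L.
Minimum DO = 11.0 − 5.063 = 5.937 mg/L.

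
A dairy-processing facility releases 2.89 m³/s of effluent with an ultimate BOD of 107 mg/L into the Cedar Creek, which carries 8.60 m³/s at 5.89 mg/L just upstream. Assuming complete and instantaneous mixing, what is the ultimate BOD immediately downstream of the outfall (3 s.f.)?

31.3 mg/L

Flow-weighted mixing: C = (Q_r C_r + Q_w C_w)/(Q_r + Q_w)
= (8.60×5.89 + 2.89×107)/(8.60 + 2.89) = 359.9/11.49 = 31.32 mg/L.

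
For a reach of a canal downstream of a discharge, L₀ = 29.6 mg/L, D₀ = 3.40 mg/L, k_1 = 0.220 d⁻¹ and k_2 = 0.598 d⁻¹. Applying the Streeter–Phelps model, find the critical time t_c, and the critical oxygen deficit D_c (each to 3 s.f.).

t_c ≈ 2.06 d; D_c ≈ 6.92 mg/L

At the critical point dD/dt = 0, so k_1 L₀ e^(−k_1 t) = k_2 D. Substituting D(t) from the Streeter–Phelps equation and solving for t gives
t_c = ln[(k_2/k_1)(1 − D₀(k_2−k_1)/(k_1 L₀))] / (k_2−k_1).
Here k_2−k_1 = 0.3780 d⁻¹ and 1 − D₀(k_2−k_1)/(k_1 L₀) = 1 − 3.40×0.3780/(0.220×29.6) = 0.8026, so
t_c = ln(2.718 × 0.8026) / 0.3780 = 0.7801 / 0.3780 = 2.064 d.
D_c = (k_1/k_2) L₀ e^(−k_1 t_c) = (0.220/0.598) × 29.6 × e^(−0.220×2.064) = 0.3679 × 29.6 × 0.6351 = 6.916 mg/L.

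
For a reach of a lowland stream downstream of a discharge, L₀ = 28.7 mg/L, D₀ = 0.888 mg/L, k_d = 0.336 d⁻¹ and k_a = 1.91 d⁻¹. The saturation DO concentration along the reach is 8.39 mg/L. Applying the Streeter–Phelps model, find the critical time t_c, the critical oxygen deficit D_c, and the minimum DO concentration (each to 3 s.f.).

t_c ≈ 1.00 d; D_c ≈ 3.60 mg/L; min DO ≈ 4.79 mg/L

With k_a/k_d = 5.685 and 1 − D₀(k_a−k_d)/(k_d L₀) = 0.8551,
t_c = ln(5.685 × 0.8551) / (1.91 − 0.336) = ln(4.861) / 1.574 = 1.581/1.574 = 1.005 d.
L(t_c) = L₀ e^(−k_d t_c) = 28.7 × 0.7135 = 20.48 mg/L, and at the critical point k_a D_c = k_d L, so D_c = (0.336/1.91) × 20.48 = 3.602 mg/L.
Minimum DO = C_s − D_c = 8.39 − 3.602 = 4.788 mg/L.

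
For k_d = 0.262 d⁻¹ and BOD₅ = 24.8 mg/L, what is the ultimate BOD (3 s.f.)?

L₀ ≈ 34.0 mg/L

BOD₅ = L₀(1 − e^(−5k_d)) ⇒ L₀ = BOD₅ / (1 − e^(−5×0.262))
= 24.8 / (1 − 0.2698) = 24.8 / 0.7302 = 33.96 mg/L.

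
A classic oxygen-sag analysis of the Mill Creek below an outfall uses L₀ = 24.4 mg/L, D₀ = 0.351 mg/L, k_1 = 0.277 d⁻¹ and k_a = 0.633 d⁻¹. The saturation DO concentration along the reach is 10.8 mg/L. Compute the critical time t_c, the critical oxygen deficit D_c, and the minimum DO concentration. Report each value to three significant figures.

t_c ≈ 2.27 d; D_c ≈ 5.70 mg/L; min DO ≈ 5.10 mg/L

With k_a/k_1 = 2.285 and 1 − D₀(k_a−k_1)/(k_1 L₀) = 0.9815,
t_c = ln(2.285 × 0.9815) / (0.633 − 0.277) = ln(2.243) / 0.3560 = 0.8078/0.3560 = 2.269 d.
D_c = (k_1/k_a) L₀ e^(−k_1 t_c) = (0.277/0.633) × 24.4 × e^(−0.277×2.269) = 0.4376 × 24.4 × 0.5334 = 5.695 mg/L.
Minimum DO = C_s − D_c = 10.8 − 5.695 = 5.105 mg/L.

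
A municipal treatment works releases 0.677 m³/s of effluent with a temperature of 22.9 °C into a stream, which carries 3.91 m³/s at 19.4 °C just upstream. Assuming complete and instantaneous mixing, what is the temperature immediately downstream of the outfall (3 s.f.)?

19.9 °C

Flow-weighted mixing: C = (Q_r C_r + Q_w C_w)/(Q_r + Q_w)
= (3.91×19.4 + 0.677×22.9)/(3.91 + 0.677) = 91.36/4.587 = 19.92 °C.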